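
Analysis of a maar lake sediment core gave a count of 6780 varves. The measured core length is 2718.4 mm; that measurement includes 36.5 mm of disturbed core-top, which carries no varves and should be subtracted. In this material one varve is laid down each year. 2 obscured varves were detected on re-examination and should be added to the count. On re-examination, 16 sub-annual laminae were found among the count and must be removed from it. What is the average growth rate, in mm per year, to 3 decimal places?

Adjusted count: 6780 − 16 + 2 = 6766 varves.
Removing the 36.5 mm offcut leaves 2718.4 − 36.5 = 2681.9 mm.
Extension rate ≈ 2681.9 / 6766 = 0.396 mm per year.

0.396 mm per year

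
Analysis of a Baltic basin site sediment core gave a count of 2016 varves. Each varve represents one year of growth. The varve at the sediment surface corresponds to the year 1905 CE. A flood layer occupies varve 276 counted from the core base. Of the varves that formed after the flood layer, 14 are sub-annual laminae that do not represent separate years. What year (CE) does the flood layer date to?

179 CE

Between varve 276 and the sediment surface there are 2016 − 276 = 1740 varves.
Excluding 14 false varves: 1740 − 14 = 1726.
The varve at the sediment surface is 1905 CE, so the flood layer dates to 1905 − 1726 = 179 CE.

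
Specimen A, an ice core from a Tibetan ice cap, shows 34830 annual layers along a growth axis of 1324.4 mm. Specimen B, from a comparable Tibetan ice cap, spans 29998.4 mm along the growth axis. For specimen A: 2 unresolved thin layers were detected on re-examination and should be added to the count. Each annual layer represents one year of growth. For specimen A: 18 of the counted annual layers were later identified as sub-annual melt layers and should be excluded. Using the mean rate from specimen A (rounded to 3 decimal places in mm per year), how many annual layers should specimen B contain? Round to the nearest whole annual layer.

789432 annual layers

Specimen A: after corrections the count is 34830 − 18 + 2 = 34814 annual layers.
A: Extension rate ≈ 1324.4 / 34814 = 0.038 mm/year.
For B, 29998.4 / 0.038 = 789431.58 years ≈ 789432 annual layers.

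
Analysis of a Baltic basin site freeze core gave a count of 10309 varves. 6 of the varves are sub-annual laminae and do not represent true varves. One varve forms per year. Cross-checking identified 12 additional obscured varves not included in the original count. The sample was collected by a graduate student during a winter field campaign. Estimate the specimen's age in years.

Correcting the raw count gives 10309 − 6 + 12 = 10315 true varves.
At one varve per year, that is 10315 years.

10315 years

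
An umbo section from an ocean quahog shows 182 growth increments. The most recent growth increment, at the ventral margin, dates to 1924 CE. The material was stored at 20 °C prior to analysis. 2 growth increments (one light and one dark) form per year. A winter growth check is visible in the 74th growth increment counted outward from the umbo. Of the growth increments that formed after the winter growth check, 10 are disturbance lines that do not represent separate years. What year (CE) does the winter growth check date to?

1875 CE

Between growth increment 74 and the ventral margin there are 182 − 74 = 108 growth increments.
Removing the 10 false growth increments leaves 108 − 10 = 98 true growth increments beyond the winter growth check.
Dividing by 2 growth increments per year: 98 / 2 = 49 years.
The growth increment at the ventral margin is 1924 CE, so the winter growth check dates to 1924 − 49 = 1875 CE.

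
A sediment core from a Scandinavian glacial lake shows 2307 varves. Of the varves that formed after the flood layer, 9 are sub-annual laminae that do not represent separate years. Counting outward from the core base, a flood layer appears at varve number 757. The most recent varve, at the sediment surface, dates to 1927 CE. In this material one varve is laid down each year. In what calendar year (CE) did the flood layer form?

2307 − 757 = 1550 varves lie beyond the flood layer toward the sediment surface.
Excluding 9 false varves: 1550 − 9 = 1541.
The varve at the sediment surface is 1927 CE, so the flood layer dates to 1927 − 1541 = 386 CE.

386 CE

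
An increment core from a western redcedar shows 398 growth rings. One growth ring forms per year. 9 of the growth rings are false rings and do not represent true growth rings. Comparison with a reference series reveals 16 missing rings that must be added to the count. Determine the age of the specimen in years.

Adjusted count: 398 − 9 + 16 = 405 growth rings.
At one growth ring per year, that is 405 years.

405 years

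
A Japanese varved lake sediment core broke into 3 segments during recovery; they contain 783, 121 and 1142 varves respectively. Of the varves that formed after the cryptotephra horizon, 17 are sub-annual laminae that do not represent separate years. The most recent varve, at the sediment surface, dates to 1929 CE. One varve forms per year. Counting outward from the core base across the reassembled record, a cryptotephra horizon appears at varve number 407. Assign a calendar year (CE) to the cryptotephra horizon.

307 CE

Total varves = 783 + 121 + 1142 = 2046.
Between varve 407 and the sediment surface there are 2046 − 407 = 1639 varves.
1639 − 17 false = 1622 true varves after the cryptotephra horizon.
Counting back 1622 years from 1929 CE places the cryptotephra horizon in 1929 − 1622 = 307 CE.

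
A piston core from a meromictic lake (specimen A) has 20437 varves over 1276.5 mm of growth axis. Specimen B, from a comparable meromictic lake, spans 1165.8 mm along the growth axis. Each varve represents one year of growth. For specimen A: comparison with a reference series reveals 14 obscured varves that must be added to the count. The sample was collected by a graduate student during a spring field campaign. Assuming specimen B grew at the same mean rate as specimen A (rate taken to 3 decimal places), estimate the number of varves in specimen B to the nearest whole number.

18803 varves

Specimen A: adjusted count: 20437 + 14 = 20451 varves.
A: Extension rate ≈ 1276.5 / 20451 = 0.062 mm/yr.
For B, 1165.8 / 0.062 = 18803.23 years ≈ 18803 varves.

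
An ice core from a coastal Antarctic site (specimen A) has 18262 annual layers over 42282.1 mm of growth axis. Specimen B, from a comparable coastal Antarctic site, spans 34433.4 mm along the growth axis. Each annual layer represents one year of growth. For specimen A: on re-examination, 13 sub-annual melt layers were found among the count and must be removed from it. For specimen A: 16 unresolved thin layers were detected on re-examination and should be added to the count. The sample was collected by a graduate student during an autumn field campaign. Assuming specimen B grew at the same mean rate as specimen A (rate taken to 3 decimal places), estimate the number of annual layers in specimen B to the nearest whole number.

Specimen A: adjusted count: 18262 − 13 + 16 = 18265 annual layers.
A: Extension rate ≈ 42282.1 / 18265 = 2.315 mm/yr.
For B, 34433.4 / 2.315 = 14874.04 years ≈ 14874 annual layers.

14874 annual layers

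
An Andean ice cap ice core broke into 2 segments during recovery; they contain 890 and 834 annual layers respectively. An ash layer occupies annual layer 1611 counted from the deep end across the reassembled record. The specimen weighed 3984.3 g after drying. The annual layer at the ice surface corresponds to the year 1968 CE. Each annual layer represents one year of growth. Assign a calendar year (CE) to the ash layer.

Total annual layers = 890 + 834 = 1724.
1724 − 1611 = 113 annual layers lie beyond the ash layer toward the ice surface.
1968 − 113 = 1855 CE.

1855 CE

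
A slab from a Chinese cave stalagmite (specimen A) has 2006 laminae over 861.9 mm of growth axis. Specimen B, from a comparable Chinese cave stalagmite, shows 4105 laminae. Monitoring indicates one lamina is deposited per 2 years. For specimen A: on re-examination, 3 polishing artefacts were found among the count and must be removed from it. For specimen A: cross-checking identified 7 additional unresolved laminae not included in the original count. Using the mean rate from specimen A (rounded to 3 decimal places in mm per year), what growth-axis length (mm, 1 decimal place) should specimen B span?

1756.9 mm

Specimen A: correcting the raw count gives 2006 − 3 + 7 = 2010 true laminae.
Specimen A: multiplying by 2 years per lamina: 2010 × 2 = 4020 years.
A: Extension rate ≈ 861.9 / 4020 = 0.214 mm/yr.
Specimen B: multiplying by 2 years per lamina: 4105 × 2 = 8210 years. B's length ≈ 0.214 × 8210 = 1756.9 mm.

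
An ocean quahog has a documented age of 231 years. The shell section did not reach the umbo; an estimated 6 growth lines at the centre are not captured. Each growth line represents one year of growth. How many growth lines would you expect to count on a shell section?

225 growth lines

Expected growth lines over 231 years: 231.
Less the 6 uncaptured growth lines: 231 − 6 = 225.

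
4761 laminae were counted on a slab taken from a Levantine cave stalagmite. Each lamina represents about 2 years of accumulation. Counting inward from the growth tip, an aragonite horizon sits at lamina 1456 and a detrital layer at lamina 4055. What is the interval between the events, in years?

5198 years

The two markers are separated by 4055 − 1456 = 2599 laminae.
At 2 years per lamina, 2599 × 2 = 5198 years.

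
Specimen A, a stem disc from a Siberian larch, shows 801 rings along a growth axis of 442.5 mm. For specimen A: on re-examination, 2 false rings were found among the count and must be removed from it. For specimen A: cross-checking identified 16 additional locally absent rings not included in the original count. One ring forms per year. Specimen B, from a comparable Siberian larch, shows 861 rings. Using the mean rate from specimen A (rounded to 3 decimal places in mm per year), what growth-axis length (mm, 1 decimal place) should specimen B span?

Specimen A: after corrections the count is 801 − 2 + 16 = 815 rings.
A: 442.5 mm over 815 years gives 442.5 / 815 ≈ 0.543 mm/yr.
B's length ≈ 0.543 × 861 = 467.5 mm.

467.5 mm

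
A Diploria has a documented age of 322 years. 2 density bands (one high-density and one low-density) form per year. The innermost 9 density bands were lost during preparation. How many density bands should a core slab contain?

322 years at 2 density bands per year gives 322 × 2 = 644 density bands.
Less the 9 uncaptured density bands: 644 − 9 = 635.

635 density bands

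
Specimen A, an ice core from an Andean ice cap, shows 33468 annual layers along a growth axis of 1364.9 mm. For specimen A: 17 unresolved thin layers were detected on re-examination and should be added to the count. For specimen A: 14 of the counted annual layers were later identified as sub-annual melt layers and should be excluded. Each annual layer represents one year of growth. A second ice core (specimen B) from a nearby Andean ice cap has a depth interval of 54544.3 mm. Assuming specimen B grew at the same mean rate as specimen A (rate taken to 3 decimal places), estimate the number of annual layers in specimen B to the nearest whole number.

Specimen A: after corrections the count is 33468 − 14 + 17 = 33471 annual layers.
A: Extension rate ≈ 1364.9 / 33471 = 0.041 mm per year.
Specimen B: 54544.3 mm / 0.041 mm per year = 1330348.78 years ≈ 1330349 annual layers.

1330349 annual layers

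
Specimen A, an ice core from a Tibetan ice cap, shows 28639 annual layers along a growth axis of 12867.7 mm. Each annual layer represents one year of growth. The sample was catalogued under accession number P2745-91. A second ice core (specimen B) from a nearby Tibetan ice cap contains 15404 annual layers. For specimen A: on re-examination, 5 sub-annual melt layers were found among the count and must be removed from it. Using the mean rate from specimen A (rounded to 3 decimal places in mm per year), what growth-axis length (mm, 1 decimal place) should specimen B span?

6916.4 mm

Specimen A: true annual layer count = 28639 − 5 = 28634.
A: Mean rate = 12867.7 mm / 28634 years ≈ 0.449 mm/yr.
B's length ≈ 0.449 × 15404 = 6916.4 mm.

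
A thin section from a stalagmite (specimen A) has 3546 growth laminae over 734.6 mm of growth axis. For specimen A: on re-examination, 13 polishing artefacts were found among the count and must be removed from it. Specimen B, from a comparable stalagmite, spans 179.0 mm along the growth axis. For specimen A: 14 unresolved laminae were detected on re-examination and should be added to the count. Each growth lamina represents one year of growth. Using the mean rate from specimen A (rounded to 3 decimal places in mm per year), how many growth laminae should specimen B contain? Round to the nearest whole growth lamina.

865 growth laminae

Specimen A: adjusted count: 3546 − 13 + 14 = 3547 growth laminae.
A: Extension rate ≈ 734.6 / 3547 = 0.207 mm/yr.
For B, 179.0 / 0.207 = 864.73 years ≈ 865 growth laminae.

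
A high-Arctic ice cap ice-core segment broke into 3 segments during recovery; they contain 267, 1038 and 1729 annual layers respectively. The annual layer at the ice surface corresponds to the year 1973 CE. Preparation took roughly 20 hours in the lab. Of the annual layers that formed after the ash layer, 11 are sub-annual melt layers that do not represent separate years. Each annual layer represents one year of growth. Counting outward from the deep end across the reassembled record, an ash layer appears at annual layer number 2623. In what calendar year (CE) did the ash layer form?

1573 CE

Total annual layers = 267 + 1038 + 1729 = 3034.
3034 − 2623 = 411 annual layers lie beyond the ash layer toward the ice surface.
Excluding 11 false annual layers: 411 − 11 = 400.
The annual layer at the ice surface is 1973 CE, so the ash layer dates to 1973 − 400 = 1573 CE.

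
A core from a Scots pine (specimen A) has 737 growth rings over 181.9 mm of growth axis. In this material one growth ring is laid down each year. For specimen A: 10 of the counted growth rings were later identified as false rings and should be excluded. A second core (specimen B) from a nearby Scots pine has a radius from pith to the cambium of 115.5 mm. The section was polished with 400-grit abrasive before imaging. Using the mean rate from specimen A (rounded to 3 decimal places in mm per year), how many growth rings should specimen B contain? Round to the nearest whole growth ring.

462 growth rings

Specimen A: correcting the raw count gives 737 − 10 = 727 true growth rings.
A: Mean rate = 181.9 mm / 727 years ≈ 0.250 mm per year.
B spans 115.5 / 0.250 = 462.00 years ≈ 462 growth rings.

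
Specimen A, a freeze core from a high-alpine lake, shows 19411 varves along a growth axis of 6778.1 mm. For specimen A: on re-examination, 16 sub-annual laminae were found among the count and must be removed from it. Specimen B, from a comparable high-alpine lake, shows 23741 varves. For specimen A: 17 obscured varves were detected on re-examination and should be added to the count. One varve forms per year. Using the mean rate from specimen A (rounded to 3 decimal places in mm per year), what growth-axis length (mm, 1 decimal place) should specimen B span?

Specimen A: adjusted count: 19411 − 16 + 17 = 19412 varves.
A: Mean rate = 6778.1 mm / 19412 years ≈ 0.349 mm/year.
B's length ≈ 0.349 × 23741 = 8285.6 mm.

8285.6 mm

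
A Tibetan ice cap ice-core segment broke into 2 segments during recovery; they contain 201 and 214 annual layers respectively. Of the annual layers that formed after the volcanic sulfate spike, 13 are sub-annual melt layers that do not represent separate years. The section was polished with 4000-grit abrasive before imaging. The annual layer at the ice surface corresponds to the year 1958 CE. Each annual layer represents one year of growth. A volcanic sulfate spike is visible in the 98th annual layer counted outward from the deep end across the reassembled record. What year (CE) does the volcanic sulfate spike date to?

Total annual layers = 201 + 214 = 415.
The volcanic sulfate spike sits at annual layer 98 from the deep end, so 415 − 98 = 317 annual layers formed after it.
Removing the 13 false annual layers leaves 317 − 13 = 304 true annual layers beyond the volcanic sulfate spike.
Counting back 304 years from 1958 CE places the volcanic sulfate spike in 1958 − 304 = 1654 CE.

1654 CE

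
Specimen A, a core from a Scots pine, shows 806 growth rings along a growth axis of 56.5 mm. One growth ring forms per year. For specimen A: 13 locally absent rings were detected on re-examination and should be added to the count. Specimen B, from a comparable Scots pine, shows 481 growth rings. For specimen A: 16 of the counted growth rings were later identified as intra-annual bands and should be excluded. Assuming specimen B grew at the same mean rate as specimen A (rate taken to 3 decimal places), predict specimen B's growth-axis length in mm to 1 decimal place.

Specimen A: adjusted count: 806 − 16 + 13 = 803 growth rings.
A: Mean rate = 56.5 mm / 803 years ≈ 0.070 mm per year.
Length of B = 0.070 × 481 = 33.7 mm.

33.7 mm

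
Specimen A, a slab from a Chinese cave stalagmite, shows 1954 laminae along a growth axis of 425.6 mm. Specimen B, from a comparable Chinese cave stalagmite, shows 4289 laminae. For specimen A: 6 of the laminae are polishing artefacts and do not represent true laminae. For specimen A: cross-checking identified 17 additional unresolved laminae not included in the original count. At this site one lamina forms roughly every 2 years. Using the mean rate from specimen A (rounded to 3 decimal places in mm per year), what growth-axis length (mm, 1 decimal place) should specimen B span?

Specimen A: correcting the raw count gives 1954 − 6 + 17 = 1965 true laminae.
Specimen A: multiplying by 2 years per lamina: 1965 × 2 = 3930 years.
A: 425.6 mm over 3930 years gives 425.6 / 3930 ≈ 0.108 mm/year.
Specimen B: multiplying by 2 years per lamina: 4289 × 2 = 8578 years. B's length ≈ 0.108 × 8578 = 926.4 mm.

926.4 mm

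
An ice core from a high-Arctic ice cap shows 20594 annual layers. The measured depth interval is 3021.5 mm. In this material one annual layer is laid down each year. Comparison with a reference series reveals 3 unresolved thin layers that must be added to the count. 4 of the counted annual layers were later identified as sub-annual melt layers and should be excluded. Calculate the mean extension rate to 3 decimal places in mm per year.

0.147 mm per year

Adjusted count: 20594 − 4 + 3 = 20593 annual layers.
Extension rate ≈ 3021.5 / 20593 = 0.147 mm per year.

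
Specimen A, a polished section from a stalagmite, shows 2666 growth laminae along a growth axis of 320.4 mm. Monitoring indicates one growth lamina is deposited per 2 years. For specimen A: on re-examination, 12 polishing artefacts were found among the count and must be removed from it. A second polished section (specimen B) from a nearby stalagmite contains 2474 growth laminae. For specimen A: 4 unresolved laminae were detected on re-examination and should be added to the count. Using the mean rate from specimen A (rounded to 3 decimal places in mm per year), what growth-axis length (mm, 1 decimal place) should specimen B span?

296.9 mm

Specimen A: after corrections the count is 2666 − 12 + 4 = 2658 growth laminae.
Specimen A: multiplying by 2 years per growth lamina: 2658 × 2 = 5316 years.
A: Mean rate = 320.4 mm / 5316 years ≈ 0.060 mm per year.
Specimen B: at 2 years per growth lamina, 2474 × 2 = 4948 years. B's length ≈ 0.060 × 4948 = 296.9 mm.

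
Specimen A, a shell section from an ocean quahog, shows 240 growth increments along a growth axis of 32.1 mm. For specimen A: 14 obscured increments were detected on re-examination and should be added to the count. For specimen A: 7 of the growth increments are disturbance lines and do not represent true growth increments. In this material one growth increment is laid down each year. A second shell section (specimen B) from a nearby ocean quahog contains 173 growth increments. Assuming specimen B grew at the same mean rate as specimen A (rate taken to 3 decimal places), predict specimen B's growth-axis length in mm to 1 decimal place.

Specimen A: adjusted count: 240 − 7 + 14 = 247 growth increments.
A: 32.1 mm over 247 years gives 32.1 / 247 ≈ 0.130 mm/year.
B's length ≈ 0.130 × 173 = 22.5 mm.

22.5 mm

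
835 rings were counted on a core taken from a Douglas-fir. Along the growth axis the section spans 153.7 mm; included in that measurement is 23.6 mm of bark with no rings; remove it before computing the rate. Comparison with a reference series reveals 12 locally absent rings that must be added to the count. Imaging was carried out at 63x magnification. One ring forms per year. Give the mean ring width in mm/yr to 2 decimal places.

0.15 mm/yr

After corrections the count is 835 + 12 = 847 rings.
The growth record spans 153.7 − 23.6 = 130.1 mm.
Extension rate ≈ 130.1 / 847 = 0.15 mm/yr.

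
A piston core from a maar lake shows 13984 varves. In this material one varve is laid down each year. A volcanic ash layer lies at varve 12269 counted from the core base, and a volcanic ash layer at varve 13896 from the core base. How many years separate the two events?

Separation: 13896 − 12269 = 1627 varves.
One varve per year makes the interval 1627 years.

1627 years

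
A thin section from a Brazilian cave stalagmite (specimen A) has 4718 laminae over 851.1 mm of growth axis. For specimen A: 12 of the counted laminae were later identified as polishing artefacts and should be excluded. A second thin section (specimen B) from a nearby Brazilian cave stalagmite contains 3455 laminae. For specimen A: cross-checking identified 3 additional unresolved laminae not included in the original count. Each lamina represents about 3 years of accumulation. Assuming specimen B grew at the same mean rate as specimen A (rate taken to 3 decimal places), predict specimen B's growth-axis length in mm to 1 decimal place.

621.9 mm

Specimen A: true lamina count = 4718 − 12 + 3 = 4709.
Specimen A: 4709 laminae at 3 years each span 4709 × 3 = 14127 years.
A: 851.1 mm over 14127 years gives 851.1 / 14127 ≈ 0.060 mm per year.
Specimen B: multiplying by 3 years per lamina: 3455 × 3 = 10365 years. Length of B = 0.060 × 10365 = 621.9 mm.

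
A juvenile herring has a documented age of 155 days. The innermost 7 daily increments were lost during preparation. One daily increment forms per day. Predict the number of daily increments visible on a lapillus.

148 daily increments

Expected daily increments over 155 days: 155.
Less the 7 uncaptured daily increments: 155 − 7 = 148.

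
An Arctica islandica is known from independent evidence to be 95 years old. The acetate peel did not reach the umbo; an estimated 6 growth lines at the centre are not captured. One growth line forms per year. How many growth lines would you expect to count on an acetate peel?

89 growth lines

Expected growth lines over 95 years: 95.
95 − 6 missed = 89 growth lines expected in the prepared section.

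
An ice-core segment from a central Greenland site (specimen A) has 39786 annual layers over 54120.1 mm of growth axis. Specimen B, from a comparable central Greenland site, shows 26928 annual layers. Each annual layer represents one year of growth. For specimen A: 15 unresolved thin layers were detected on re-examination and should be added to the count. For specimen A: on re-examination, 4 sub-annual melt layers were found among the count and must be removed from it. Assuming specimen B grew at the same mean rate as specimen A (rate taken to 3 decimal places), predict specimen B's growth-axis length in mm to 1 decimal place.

36622.1 mm

Specimen A: adjusted count: 39786 − 4 + 15 = 39797 annual layers.
A: 54120.1 mm over 39797 years gives 54120.1 / 39797 ≈ 1.360 mm per year.
For B, 1.360 mm/year × 26928 years = 36622.1 mm.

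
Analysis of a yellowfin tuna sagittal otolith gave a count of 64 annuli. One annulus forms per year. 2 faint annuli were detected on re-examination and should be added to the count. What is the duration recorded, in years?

Adjusted count: 64 + 2 = 66 annuli.
At one annulus per year, that is 66 years.

66 years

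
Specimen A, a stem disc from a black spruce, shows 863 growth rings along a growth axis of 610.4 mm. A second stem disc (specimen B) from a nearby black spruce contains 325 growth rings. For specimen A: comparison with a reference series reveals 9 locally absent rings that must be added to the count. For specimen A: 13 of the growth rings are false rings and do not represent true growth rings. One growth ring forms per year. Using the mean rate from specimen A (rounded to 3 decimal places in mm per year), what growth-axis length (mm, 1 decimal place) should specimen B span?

231.1 mm

Specimen A: after corrections the count is 863 − 13 + 9 = 859 growth rings.
A: Extension rate ≈ 610.4 / 859 = 0.711 mm/year.
Length of B = 0.711 × 325 = 231.1 mm.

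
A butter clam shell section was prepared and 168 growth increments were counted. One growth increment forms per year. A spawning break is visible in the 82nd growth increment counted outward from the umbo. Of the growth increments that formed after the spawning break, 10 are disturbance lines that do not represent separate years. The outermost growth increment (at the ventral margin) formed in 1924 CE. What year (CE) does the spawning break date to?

1848 CE

Between growth increment 82 and the ventral margin there are 168 − 82 = 86 growth increments.
86 − 10 false = 76 true growth increments after the spawning break.
1924 − 76 = 1848 CE.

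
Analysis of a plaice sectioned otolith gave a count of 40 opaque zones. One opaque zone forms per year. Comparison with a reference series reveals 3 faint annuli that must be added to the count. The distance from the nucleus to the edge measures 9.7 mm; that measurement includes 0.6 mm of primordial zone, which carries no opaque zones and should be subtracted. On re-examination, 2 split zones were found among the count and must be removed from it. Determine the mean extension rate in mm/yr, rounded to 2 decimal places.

After corrections the count is 40 − 2 + 3 = 41 opaque zones.
Net length = 9.7 − 0.6 = 9.1 mm.
9.1 mm over 41 years gives 9.1 / 41 ≈ 0.22 mm/yr.

0.22 mm/yr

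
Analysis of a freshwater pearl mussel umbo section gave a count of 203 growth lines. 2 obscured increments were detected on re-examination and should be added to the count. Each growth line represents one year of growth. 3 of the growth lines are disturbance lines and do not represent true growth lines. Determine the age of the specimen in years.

True growth line count = 203 − 3 + 2 = 202.
One growth line per year makes the duration 202 years.

202 years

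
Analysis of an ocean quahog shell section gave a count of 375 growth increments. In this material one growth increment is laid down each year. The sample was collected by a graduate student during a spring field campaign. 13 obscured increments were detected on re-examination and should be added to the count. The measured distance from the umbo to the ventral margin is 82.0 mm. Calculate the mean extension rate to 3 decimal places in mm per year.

0.211 mm per year

Adjusted count: 375 + 13 = 388 growth increments.
82.0 mm over 388 years gives 82.0 / 388 ≈ 0.211 mm per year.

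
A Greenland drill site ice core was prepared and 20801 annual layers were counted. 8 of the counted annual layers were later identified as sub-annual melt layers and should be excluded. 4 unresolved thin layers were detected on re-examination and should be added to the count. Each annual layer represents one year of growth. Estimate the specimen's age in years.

20797 yr

After corrections the count is 20801 − 8 + 4 = 20797 annual layers.
With a one-to-one annual layer periodicity this is 20797 years.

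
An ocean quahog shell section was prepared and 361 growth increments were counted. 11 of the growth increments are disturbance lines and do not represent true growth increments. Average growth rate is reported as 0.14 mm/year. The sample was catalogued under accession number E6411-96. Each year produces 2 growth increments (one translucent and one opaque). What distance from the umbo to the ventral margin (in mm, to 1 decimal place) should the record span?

After corrections the count is 361 − 11 = 350 growth increments.
With 2 growth increments per year, 350 / 2 = 175 years.
Predicted length = 0.14 mm/year × 175 years = 24.5 mm.

24.5 mm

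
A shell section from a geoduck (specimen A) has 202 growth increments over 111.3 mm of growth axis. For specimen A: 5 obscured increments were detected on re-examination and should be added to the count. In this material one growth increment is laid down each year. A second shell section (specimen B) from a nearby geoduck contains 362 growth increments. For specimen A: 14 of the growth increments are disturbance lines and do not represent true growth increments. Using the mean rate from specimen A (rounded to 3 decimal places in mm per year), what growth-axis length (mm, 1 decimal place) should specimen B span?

Specimen A: adjusted count: 202 − 14 + 5 = 193 growth increments.
A: Extension rate ≈ 111.3 / 193 = 0.577 mm per year.
For B, 0.577 mm/year × 362 years = 208.9 mm.

208.9 mm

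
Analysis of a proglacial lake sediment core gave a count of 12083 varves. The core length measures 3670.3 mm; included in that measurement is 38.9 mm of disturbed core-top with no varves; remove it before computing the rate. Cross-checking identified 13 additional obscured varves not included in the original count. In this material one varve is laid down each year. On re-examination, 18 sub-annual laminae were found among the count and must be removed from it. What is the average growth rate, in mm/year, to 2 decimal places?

0.30 mm/year

True varve count = 12083 − 18 + 13 = 12078.
The growth record spans 3670.3 − 38.9 = 3631.4 mm.
Mean rate = 3631.4 mm / 12078 years ≈ 0.30 mm/year.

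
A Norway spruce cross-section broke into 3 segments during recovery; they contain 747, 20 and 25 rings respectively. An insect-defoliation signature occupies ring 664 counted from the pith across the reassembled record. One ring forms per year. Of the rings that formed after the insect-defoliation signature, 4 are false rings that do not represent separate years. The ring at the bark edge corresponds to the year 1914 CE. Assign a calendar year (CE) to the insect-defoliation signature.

Total rings = 747 + 20 + 25 = 792.
The insect-defoliation signature sits at ring 664 from the pith, so 792 − 664 = 128 rings formed after it.
Removing the 4 false rings leaves 128 − 4 = 124 true rings beyond the insect-defoliation signature.
1914 − 124 = 1790 CE.

1790 CE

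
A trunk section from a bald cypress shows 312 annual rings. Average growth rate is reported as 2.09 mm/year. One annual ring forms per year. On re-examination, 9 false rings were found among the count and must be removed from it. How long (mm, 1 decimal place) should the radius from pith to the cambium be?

633.3 mm

Adjusted count: 312 − 9 = 303 annual rings.
Predicted length = 2.09 mm/year × 303 years = 633.3 mm.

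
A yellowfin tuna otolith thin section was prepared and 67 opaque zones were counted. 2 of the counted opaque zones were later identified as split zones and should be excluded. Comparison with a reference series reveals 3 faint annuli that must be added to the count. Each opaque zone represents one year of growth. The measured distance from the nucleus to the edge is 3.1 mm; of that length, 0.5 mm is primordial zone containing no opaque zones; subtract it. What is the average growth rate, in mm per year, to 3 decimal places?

0.038 mm per year

Correcting the raw count gives 67 − 2 + 3 = 68 true opaque zones.
Net length = 3.1 − 0.5 = 2.6 mm.
2.6 mm over 68 years gives 2.6 / 68 ≈ 0.038 mm per year.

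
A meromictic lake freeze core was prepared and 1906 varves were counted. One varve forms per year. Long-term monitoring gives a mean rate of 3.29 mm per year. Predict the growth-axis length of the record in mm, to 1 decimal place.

6270.7 mm

The record spans 1906 years at 3.29 mm per year.
Predicted length = 3.29 mm/year × 1906 years = 6270.7 mm.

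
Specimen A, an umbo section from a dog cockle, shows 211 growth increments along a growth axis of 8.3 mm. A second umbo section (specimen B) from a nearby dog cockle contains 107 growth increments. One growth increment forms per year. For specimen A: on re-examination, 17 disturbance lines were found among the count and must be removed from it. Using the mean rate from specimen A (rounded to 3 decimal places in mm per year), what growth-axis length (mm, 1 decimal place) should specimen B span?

Specimen A: true growth increment count = 211 − 17 = 194.
A: Extension rate ≈ 8.3 / 194 = 0.043 mm per year.
B's length ≈ 0.043 × 107 = 4.6 mm.

4.6 mm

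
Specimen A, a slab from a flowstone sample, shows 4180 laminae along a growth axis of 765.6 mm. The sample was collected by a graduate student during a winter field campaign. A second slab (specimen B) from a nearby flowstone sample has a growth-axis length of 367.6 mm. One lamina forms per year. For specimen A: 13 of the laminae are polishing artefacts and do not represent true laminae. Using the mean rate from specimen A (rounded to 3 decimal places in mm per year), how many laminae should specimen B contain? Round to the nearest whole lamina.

Specimen A: true lamina count = 4180 − 13 = 4167.
A: Mean rate = 765.6 mm / 4167 years ≈ 0.184 mm per year.
Specimen B: 367.6 mm / 0.184 mm per year = 1997.83 years ≈ 1998 laminae.

1998 laminae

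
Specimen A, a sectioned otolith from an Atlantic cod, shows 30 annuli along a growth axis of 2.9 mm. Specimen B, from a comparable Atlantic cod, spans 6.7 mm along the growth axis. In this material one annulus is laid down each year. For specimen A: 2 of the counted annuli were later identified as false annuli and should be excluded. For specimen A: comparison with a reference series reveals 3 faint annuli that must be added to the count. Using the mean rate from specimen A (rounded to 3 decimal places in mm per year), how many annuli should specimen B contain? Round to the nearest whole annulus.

71 annuli

Specimen A: true annulus count = 30 − 2 + 3 = 31.
A: Mean rate = 2.9 mm / 31 years ≈ 0.094 mm/year.
B spans 6.7 / 0.094 = 71.28 years ≈ 71 annuli.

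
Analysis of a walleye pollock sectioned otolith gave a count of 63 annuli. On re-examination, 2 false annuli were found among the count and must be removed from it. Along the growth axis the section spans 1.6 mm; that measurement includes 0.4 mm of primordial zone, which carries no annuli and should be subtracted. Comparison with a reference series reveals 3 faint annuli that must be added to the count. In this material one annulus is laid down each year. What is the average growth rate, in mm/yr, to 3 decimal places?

Correcting the raw count gives 63 − 2 + 3 = 64 true annuli.
The growth record spans 1.6 − 0.4 = 1.2 mm.
1.2 mm over 64 years gives 1.2 / 64 ≈ 0.019 mm/yr.

0.019 mm/yr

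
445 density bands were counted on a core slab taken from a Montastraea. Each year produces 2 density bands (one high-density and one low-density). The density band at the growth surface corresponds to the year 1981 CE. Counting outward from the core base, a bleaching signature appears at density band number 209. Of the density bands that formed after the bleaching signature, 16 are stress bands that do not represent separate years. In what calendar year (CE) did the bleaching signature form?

445 − 209 = 236 density bands lie beyond the bleaching signature toward the growth surface.
Removing the 16 false density bands leaves 236 − 16 = 220 true density bands beyond the bleaching signature.
220 density bands at 2 per year is 220 / 2 = 110 years.
Counting back 110 years from 1981 CE places the bleaching signature in 1981 − 110 = 1871 CE.

1871 CE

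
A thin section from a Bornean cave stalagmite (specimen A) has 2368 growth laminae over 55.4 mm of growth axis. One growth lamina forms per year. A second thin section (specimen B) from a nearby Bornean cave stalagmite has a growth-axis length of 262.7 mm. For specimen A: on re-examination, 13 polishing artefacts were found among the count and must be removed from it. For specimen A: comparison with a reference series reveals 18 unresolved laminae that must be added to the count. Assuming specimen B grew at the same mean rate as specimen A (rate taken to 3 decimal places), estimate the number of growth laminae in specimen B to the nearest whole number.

Specimen A: true growth lamina count = 2368 − 13 + 18 = 2373.
A: Mean rate = 55.4 mm / 2373 years ≈ 0.023 mm/yr.
For B, 262.7 / 0.023 = 11421.74 years ≈ 11422 growth laminae.

11422 growth laminae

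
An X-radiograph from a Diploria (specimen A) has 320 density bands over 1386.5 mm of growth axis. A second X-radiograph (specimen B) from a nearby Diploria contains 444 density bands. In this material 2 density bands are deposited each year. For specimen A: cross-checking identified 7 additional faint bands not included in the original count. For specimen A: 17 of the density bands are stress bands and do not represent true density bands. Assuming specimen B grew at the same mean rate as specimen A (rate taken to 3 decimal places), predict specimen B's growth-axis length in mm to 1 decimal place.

Specimen A: after corrections the count is 320 − 17 + 7 = 310 density bands.
Specimen A: 310 density bands at 2 per year is 310 / 2 = 155 years.
A: 1386.5 mm over 155 years gives 1386.5 / 155 ≈ 8.945 mm/year.
Specimen B: with 2 density bands per year, 444 / 2 = 222 years. B's length ≈ 8.945 × 222 = 1985.8 mm.

1985.8 mm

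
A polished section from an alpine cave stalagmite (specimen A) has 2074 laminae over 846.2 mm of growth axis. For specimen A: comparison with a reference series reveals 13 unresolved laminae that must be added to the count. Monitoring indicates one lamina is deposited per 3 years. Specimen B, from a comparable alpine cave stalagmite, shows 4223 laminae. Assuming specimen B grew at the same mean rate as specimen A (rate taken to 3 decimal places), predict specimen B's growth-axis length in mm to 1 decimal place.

1710.3 mm

Specimen A: correcting the raw count gives 2074 + 13 = 2087 true laminae.
Specimen A: 2087 laminae at 3 years each span 2087 × 3 = 6261 years.
A: 846.2 mm over 6261 years gives 846.2 / 6261 ≈ 0.135 mm/year.
Specimen B: multiplying by 3 years per lamina: 4223 × 3 = 12669 years. Length of B = 0.135 × 12669 = 1710.3 mm.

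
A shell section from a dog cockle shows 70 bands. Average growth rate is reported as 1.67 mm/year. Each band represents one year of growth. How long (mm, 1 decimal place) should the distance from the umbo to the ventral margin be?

116.9 mm

The record spans 70 years at 1.67 mm per year.
70 years at 1.67 mm/year gives 1.67 × 70 = 116.9 mm.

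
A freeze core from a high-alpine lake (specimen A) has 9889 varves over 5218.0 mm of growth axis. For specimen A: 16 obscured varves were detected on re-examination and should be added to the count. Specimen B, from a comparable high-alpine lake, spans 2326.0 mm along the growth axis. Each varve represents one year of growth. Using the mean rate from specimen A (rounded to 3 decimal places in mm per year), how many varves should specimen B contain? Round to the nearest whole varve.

Specimen A: true varve count = 9889 + 16 = 9905.
A: Extension rate ≈ 5218.0 / 9905 = 0.527 mm per year.
Specimen B: 2326.0 mm / 0.527 mm per year = 4413.66 years ≈ 4414 varves.

4414 varves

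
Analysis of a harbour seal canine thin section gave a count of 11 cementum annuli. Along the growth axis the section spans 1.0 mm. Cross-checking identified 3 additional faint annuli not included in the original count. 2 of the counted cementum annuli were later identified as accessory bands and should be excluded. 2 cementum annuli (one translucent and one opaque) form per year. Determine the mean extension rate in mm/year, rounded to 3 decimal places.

0.167 mm/year

Correcting the raw count gives 11 − 2 + 3 = 12 true cementum annuli.
With 2 cementum annuli per year, 12 / 2 = 6 years.
Extension rate ≈ 1.0 / 6 = 0.167 mm/year.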